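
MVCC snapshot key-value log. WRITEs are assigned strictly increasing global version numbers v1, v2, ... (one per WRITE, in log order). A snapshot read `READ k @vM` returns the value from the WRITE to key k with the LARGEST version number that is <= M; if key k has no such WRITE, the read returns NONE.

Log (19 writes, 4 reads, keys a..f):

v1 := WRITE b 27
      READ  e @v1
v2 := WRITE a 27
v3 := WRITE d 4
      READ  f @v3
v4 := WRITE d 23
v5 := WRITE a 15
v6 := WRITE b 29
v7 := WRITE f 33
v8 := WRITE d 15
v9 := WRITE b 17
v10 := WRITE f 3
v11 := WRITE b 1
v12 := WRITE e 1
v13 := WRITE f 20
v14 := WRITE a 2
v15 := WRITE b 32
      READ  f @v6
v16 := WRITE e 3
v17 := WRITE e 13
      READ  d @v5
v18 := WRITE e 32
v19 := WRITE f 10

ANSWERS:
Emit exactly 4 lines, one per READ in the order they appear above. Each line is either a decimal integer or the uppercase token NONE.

Answer: NONE
NONE
NONE
23

Derivation:
v1: WRITE b=27  (b history now [(1, 27)])
READ e @v1: history=[] -> no version <= 1 -> NONE
v2: WRITE a=27  (a history now [(2, 27)])
v3: WRITE d=4  (d history now [(3, 4)])
READ f @v3: history=[] -> no version <= 3 -> NONE
v4: WRITE d=23  (d history now [(3, 4), (4, 23)])
v5: WRITE a=15  (a history now [(2, 27), (5, 15)])
v6: WRITE b=29  (b history now [(1, 27), (6, 29)])
v7: WRITE f=33  (f history now [(7, 33)])
v8: WRITE d=15  (d history now [(3, 4), (4, 23), (8, 15)])
v9: WRITE b=17  (b history now [(1, 27), (6, 29), (9, 17)])
v10: WRITE f=3  (f history now [(7, 33), (10, 3)])
v11: WRITE b=1  (b history now [(1, 27), (6, 29), (9, 17), (11, 1)])
v12: WRITE e=1  (e history now [(12, 1)])
v13: WRITE f=20  (f history now [(7, 33), (10, 3), (13, 20)])
v14: WRITE a=2  (a history now [(2, 27), (5, 15), (14, 2)])
v15: WRITE b=32  (b history now [(1, 27), (6, 29), (9, 17), (11, 1), (15, 32)])
READ f @v6: history=[(7, 33), (10, 3), (13, 20)] -> no version <= 6 -> NONE
v16: WRITE e=3  (e history now [(12, 1), (16, 3)])
v17: WRITE e=13  (e history now [(12, 1), (16, 3), (17, 13)])
READ d @v5: history=[(3, 4), (4, 23), (8, 15)] -> pick v4 -> 23
v18: WRITE e=32  (e history now [(12, 1), (16, 3), (17, 13), (18, 32)])
v19: WRITE f=10  (f history now [(7, 33), (10, 3), (13, 20), (19, 10)])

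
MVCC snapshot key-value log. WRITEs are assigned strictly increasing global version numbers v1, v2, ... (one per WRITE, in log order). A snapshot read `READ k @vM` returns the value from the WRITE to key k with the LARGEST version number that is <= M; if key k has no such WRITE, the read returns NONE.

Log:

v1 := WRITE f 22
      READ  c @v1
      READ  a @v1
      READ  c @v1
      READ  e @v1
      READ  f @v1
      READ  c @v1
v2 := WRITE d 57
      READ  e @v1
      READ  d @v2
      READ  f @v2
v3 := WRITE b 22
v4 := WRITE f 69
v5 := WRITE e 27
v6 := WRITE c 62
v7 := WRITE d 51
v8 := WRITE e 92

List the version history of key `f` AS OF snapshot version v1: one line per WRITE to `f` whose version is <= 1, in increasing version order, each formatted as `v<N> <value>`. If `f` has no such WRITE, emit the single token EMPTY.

Scan writes for key=f with version <= 1:
  v1 WRITE f 22 -> keep
  v2 WRITE d 57 -> skip
  v3 WRITE b 22 -> skip
  v4 WRITE f 69 -> drop (> snap)
  v5 WRITE e 27 -> skip
  v6 WRITE c 62 -> skip
  v7 WRITE d 51 -> skip
  v8 WRITE e 92 -> skip
Collected: [(1, 22)]

Answer: v1 22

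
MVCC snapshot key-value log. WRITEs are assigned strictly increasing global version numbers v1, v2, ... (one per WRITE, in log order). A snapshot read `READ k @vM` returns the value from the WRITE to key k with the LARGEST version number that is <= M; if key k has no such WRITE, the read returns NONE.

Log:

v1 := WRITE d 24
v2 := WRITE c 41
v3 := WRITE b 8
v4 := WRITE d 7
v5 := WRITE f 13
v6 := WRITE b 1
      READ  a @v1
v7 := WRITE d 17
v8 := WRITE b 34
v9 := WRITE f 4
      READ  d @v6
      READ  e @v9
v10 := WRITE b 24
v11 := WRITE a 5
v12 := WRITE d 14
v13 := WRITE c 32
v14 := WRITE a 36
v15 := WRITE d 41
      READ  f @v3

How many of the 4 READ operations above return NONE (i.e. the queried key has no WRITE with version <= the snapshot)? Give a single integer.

Answer: 3

Derivation:
v1: WRITE d=24  (d history now [(1, 24)])
v2: WRITE c=41  (c history now [(2, 41)])
v3: WRITE b=8  (b history now [(3, 8)])
v4: WRITE d=7  (d history now [(1, 24), (4, 7)])
v5: WRITE f=13  (f history now [(5, 13)])
v6: WRITE b=1  (b history now [(3, 8), (6, 1)])
READ a @v1: history=[] -> no version <= 1 -> NONE
v7: WRITE d=17  (d history now [(1, 24), (4, 7), (7, 17)])
v8: WRITE b=34  (b history now [(3, 8), (6, 1), (8, 34)])
v9: WRITE f=4  (f history now [(5, 13), (9, 4)])
READ d @v6: history=[(1, 24), (4, 7), (7, 17)] -> pick v4 -> 7
READ e @v9: history=[] -> no version <= 9 -> NONE
v10: WRITE b=24  (b history now [(3, 8), (6, 1), (8, 34), (10, 24)])
v11: WRITE a=5  (a history now [(11, 5)])
v12: WRITE d=14  (d history now [(1, 24), (4, 7), (7, 17), (12, 14)])
v13: WRITE c=32  (c history now [(2, 41), (13, 32)])
v14: WRITE a=36  (a history now [(11, 5), (14, 36)])
v15: WRITE d=41  (d history now [(1, 24), (4, 7), (7, 17), (12, 14), (15, 41)])
READ f @v3: history=[(5, 13), (9, 4)] -> no version <= 3 -> NONE
Read results in order: ['NONE', '7', 'NONE', 'NONE']
NONE count = 3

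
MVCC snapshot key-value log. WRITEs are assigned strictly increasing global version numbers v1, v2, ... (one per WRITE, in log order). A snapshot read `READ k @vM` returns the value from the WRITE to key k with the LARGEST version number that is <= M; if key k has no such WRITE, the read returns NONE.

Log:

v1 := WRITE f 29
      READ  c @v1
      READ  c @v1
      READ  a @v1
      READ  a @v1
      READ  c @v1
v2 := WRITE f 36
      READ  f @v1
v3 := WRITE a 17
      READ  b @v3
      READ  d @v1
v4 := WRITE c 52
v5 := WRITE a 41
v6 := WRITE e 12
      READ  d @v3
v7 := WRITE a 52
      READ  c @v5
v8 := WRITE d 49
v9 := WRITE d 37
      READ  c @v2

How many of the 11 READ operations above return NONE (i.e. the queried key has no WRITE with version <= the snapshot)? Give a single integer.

v1: WRITE f=29  (f history now [(1, 29)])
READ c @v1: history=[] -> no version <= 1 -> NONE
READ c @v1: history=[] -> no version <= 1 -> NONE
READ a @v1: history=[] -> no version <= 1 -> NONE
READ a @v1: history=[] -> no version <= 1 -> NONE
READ c @v1: history=[] -> no version <= 1 -> NONE
v2: WRITE f=36  (f history now [(1, 29), (2, 36)])
READ f @v1: history=[(1, 29), (2, 36)] -> pick v1 -> 29
v3: WRITE a=17  (a history now [(3, 17)])
READ b @v3: history=[] -> no version <= 3 -> NONE
READ d @v1: history=[] -> no version <= 1 -> NONE
v4: WRITE c=52  (c history now [(4, 52)])
v5: WRITE a=41  (a history now [(3, 17), (5, 41)])
v6: WRITE e=12  (e history now [(6, 12)])
READ d @v3: history=[] -> no version <= 3 -> NONE
v7: WRITE a=52  (a history now [(3, 17), (5, 41), (7, 52)])
READ c @v5: history=[(4, 52)] -> pick v4 -> 52
v8: WRITE d=49  (d history now [(8, 49)])
v9: WRITE d=37  (d history now [(8, 49), (9, 37)])
READ c @v2: history=[(4, 52)] -> no version <= 2 -> NONE
Read results in order: ['NONE', 'NONE', 'NONE', 'NONE', 'NONE', '29', 'NONE', 'NONE', 'NONE', '52', 'NONE']
NONE count = 9

Answer: 9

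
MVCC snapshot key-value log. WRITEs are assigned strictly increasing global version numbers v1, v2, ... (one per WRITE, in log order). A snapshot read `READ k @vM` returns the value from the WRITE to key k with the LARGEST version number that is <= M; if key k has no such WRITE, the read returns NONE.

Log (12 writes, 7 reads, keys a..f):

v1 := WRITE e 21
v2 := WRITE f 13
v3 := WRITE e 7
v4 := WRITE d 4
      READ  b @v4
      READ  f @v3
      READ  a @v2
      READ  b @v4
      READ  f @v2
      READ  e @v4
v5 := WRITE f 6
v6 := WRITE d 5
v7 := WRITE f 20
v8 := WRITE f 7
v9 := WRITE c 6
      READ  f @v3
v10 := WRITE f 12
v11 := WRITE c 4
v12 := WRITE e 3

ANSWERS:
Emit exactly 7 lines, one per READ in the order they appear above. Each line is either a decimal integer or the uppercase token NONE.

Answer: NONE
13
NONE
NONE
13
7
13

Derivation:
v1: WRITE e=21  (e history now [(1, 21)])
v2: WRITE f=13  (f history now [(2, 13)])
v3: WRITE e=7  (e history now [(1, 21), (3, 7)])
v4: WRITE d=4  (d history now [(4, 4)])
READ b @v4: history=[] -> no version <= 4 -> NONE
READ f @v3: history=[(2, 13)] -> pick v2 -> 13
READ a @v2: history=[] -> no version <= 2 -> NONE
READ b @v4: history=[] -> no version <= 4 -> NONE
READ f @v2: history=[(2, 13)] -> pick v2 -> 13
READ e @v4: history=[(1, 21), (3, 7)] -> pick v3 -> 7
v5: WRITE f=6  (f history now [(2, 13), (5, 6)])
v6: WRITE d=5  (d history now [(4, 4), (6, 5)])
v7: WRITE f=20  (f history now [(2, 13), (5, 6), (7, 20)])
v8: WRITE f=7  (f history now [(2, 13), (5, 6), (7, 20), (8, 7)])
v9: WRITE c=6  (c history now [(9, 6)])
READ f @v3: history=[(2, 13), (5, 6), (7, 20), (8, 7)] -> pick v2 -> 13
v10: WRITE f=12  (f history now [(2, 13), (5, 6), (7, 20), (8, 7), (10, 12)])
v11: WRITE c=4  (c history now [(9, 6), (11, 4)])
v12: WRITE e=3  (e history now [(1, 21), (3, 7), (12, 3)])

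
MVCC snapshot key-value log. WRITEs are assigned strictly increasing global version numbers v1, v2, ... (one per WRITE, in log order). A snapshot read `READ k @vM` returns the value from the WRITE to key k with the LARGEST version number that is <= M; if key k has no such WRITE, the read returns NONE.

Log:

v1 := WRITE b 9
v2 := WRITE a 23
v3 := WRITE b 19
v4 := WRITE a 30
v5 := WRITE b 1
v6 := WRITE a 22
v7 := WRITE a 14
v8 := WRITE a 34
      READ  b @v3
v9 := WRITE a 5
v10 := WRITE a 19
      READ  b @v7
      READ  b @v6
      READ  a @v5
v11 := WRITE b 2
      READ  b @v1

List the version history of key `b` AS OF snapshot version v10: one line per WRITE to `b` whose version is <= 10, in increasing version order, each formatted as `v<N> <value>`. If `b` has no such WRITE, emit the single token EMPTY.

Scan writes for key=b with version <= 10:
  v1 WRITE b 9 -> keep
  v2 WRITE a 23 -> skip
  v3 WRITE b 19 -> keep
  v4 WRITE a 30 -> skip
  v5 WRITE b 1 -> keep
  v6 WRITE a 22 -> skip
  v7 WRITE a 14 -> skip
  v8 WRITE a 34 -> skip
  v9 WRITE a 5 -> skip
  v10 WRITE a 19 -> skip
  v11 WRITE b 2 -> drop (> snap)
Collected: [(1, 9), (3, 19), (5, 1)]

Answer: v1 9
v3 19
v5 1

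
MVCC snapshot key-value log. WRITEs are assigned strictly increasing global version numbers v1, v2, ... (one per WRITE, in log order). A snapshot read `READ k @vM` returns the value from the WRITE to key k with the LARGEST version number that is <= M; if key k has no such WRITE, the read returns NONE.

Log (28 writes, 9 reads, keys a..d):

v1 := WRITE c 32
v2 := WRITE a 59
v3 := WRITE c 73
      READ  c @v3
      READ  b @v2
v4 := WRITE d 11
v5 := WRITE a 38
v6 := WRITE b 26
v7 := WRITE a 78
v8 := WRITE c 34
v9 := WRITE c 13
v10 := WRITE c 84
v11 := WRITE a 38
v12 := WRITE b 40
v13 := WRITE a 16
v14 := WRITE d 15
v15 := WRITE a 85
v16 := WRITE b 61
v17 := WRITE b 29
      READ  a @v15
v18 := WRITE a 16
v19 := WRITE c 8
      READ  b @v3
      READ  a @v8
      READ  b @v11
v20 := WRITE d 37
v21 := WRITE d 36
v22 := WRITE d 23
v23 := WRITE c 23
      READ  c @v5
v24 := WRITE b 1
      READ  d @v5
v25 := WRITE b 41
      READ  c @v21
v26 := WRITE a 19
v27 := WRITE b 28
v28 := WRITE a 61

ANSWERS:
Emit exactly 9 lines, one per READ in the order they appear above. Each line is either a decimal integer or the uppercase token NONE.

v1: WRITE c=32  (c history now [(1, 32)])
v2: WRITE a=59  (a history now [(2, 59)])
v3: WRITE c=73  (c history now [(1, 32), (3, 73)])
READ c @v3: history=[(1, 32), (3, 73)] -> pick v3 -> 73
READ b @v2: history=[] -> no version <= 2 -> NONE
v4: WRITE d=11  (d history now [(4, 11)])
v5: WRITE a=38  (a history now [(2, 59), (5, 38)])
v6: WRITE b=26  (b history now [(6, 26)])
v7: WRITE a=78  (a history now [(2, 59), (5, 38), (7, 78)])
v8: WRITE c=34  (c history now [(1, 32), (3, 73), (8, 34)])
v9: WRITE c=13  (c history now [(1, 32), (3, 73), (8, 34), (9, 13)])
v10: WRITE c=84  (c history now [(1, 32), (3, 73), (8, 34), (9, 13), (10, 84)])
v11: WRITE a=38  (a history now [(2, 59), (5, 38), (7, 78), (11, 38)])
v12: WRITE b=40  (b history now [(6, 26), (12, 40)])
v13: WRITE a=16  (a history now [(2, 59), (5, 38), (7, 78), (11, 38), (13, 16)])
v14: WRITE d=15  (d history now [(4, 11), (14, 15)])
v15: WRITE a=85  (a history now [(2, 59), (5, 38), (7, 78), (11, 38), (13, 16), (15, 85)])
v16: WRITE b=61  (b history now [(6, 26), (12, 40), (16, 61)])
v17: WRITE b=29  (b history now [(6, 26), (12, 40), (16, 61), (17, 29)])
READ a @v15: history=[(2, 59), (5, 38), (7, 78), (11, 38), (13, 16), (15, 85)] -> pick v15 -> 85
v18: WRITE a=16  (a history now [(2, 59), (5, 38), (7, 78), (11, 38), (13, 16), (15, 85), (18, 16)])
v19: WRITE c=8  (c history now [(1, 32), (3, 73), (8, 34), (9, 13), (10, 84), (19, 8)])
READ b @v3: history=[(6, 26), (12, 40), (16, 61), (17, 29)] -> no version <= 3 -> NONE
READ a @v8: history=[(2, 59), (5, 38), (7, 78), (11, 38), (13, 16), (15, 85), (18, 16)] -> pick v7 -> 78
READ b @v11: history=[(6, 26), (12, 40), (16, 61), (17, 29)] -> pick v6 -> 26
v20: WRITE d=37  (d history now [(4, 11), (14, 15), (20, 37)])
v21: WRITE d=36  (d history now [(4, 11), (14, 15), (20, 37), (21, 36)])
v22: WRITE d=23  (d history now [(4, 11), (14, 15), (20, 37), (21, 36), (22, 23)])
v23: WRITE c=23  (c history now [(1, 32), (3, 73), (8, 34), (9, 13), (10, 84), (19, 8), (23, 23)])
READ c @v5: history=[(1, 32), (3, 73), (8, 34), (9, 13), (10, 84), (19, 8), (23, 23)] -> pick v3 -> 73
v24: WRITE b=1  (b history now [(6, 26), (12, 40), (16, 61), (17, 29), (24, 1)])
READ d @v5: history=[(4, 11), (14, 15), (20, 37), (21, 36), (22, 23)] -> pick v4 -> 11
v25: WRITE b=41  (b history now [(6, 26), (12, 40), (16, 61), (17, 29), (24, 1), (25, 41)])
READ c @v21: history=[(1, 32), (3, 73), (8, 34), (9, 13), (10, 84), (19, 8), (23, 23)] -> pick v19 -> 8
v26: WRITE a=19  (a history now [(2, 59), (5, 38), (7, 78), (11, 38), (13, 16), (15, 85), (18, 16), (26, 19)])
v27: WRITE b=28  (b history now [(6, 26), (12, 40), (16, 61), (17, 29), (24, 1), (25, 41), (27, 28)])
v28: WRITE a=61  (a history now [(2, 59), (5, 38), (7, 78), (11, 38), (13, 16), (15, 85), (18, 16), (26, 19), (28, 61)])

Answer: 73
NONE
85
NONE
78
26
73
11
8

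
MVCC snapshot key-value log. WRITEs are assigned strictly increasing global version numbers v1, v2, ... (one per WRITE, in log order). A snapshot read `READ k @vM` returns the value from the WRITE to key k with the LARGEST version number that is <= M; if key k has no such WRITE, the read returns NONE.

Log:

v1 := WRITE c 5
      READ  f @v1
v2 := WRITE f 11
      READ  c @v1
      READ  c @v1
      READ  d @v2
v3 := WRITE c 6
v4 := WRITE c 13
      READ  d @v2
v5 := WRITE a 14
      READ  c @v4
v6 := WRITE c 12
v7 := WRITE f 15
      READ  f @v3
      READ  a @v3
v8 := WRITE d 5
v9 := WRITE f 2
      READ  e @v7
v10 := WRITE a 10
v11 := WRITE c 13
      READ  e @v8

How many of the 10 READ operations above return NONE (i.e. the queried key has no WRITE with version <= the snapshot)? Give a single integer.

Answer: 6

Derivation:
v1: WRITE c=5  (c history now [(1, 5)])
READ f @v1: history=[] -> no version <= 1 -> NONE
v2: WRITE f=11  (f history now [(2, 11)])
READ c @v1: history=[(1, 5)] -> pick v1 -> 5
READ c @v1: history=[(1, 5)] -> pick v1 -> 5
READ d @v2: history=[] -> no version <= 2 -> NONE
v3: WRITE c=6  (c history now [(1, 5), (3, 6)])
v4: WRITE c=13  (c history now [(1, 5), (3, 6), (4, 13)])
READ d @v2: history=[] -> no version <= 2 -> NONE
v5: WRITE a=14  (a history now [(5, 14)])
READ c @v4: history=[(1, 5), (3, 6), (4, 13)] -> pick v4 -> 13
v6: WRITE c=12  (c history now [(1, 5), (3, 6), (4, 13), (6, 12)])
v7: WRITE f=15  (f history now [(2, 11), (7, 15)])
READ f @v3: history=[(2, 11), (7, 15)] -> pick v2 -> 11
READ a @v3: history=[(5, 14)] -> no version <= 3 -> NONE
v8: WRITE d=5  (d history now [(8, 5)])
v9: WRITE f=2  (f history now [(2, 11), (7, 15), (9, 2)])
READ e @v7: history=[] -> no version <= 7 -> NONE
v10: WRITE a=10  (a history now [(5, 14), (10, 10)])
v11: WRITE c=13  (c history now [(1, 5), (3, 6), (4, 13), (6, 12), (11, 13)])
READ e @v8: history=[] -> no version <= 8 -> NONE
Read results in order: ['NONE', '5', '5', 'NONE', 'NONE', '13', '11', 'NONE', 'NONE', 'NONE']
NONE count = 6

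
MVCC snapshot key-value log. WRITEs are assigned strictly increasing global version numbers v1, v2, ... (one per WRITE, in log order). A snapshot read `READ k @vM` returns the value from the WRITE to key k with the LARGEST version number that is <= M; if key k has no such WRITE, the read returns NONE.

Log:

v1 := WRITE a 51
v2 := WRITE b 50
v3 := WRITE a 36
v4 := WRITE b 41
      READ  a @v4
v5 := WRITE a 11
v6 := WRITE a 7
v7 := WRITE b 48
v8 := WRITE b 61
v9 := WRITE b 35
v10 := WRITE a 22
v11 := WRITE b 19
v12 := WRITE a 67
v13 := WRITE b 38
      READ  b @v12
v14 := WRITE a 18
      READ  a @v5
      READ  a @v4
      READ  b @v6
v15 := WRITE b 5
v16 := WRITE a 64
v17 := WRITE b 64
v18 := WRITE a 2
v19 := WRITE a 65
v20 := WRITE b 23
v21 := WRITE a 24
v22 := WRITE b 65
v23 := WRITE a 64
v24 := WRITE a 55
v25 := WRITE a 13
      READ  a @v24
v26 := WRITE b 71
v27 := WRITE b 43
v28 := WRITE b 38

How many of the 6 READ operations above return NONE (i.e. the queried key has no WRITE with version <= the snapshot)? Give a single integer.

v1: WRITE a=51  (a history now [(1, 51)])
v2: WRITE b=50  (b history now [(2, 50)])
v3: WRITE a=36  (a history now [(1, 51), (3, 36)])
v4: WRITE b=41  (b history now [(2, 50), (4, 41)])
READ a @v4: history=[(1, 51), (3, 36)] -> pick v3 -> 36
v5: WRITE a=11  (a history now [(1, 51), (3, 36), (5, 11)])
v6: WRITE a=7  (a history now [(1, 51), (3, 36), (5, 11), (6, 7)])
v7: WRITE b=48  (b history now [(2, 50), (4, 41), (7, 48)])
v8: WRITE b=61  (b history now [(2, 50), (4, 41), (7, 48), (8, 61)])
v9: WRITE b=35  (b history now [(2, 50), (4, 41), (7, 48), (8, 61), (9, 35)])
v10: WRITE a=22  (a history now [(1, 51), (3, 36), (5, 11), (6, 7), (10, 22)])
v11: WRITE b=19  (b history now [(2, 50), (4, 41), (7, 48), (8, 61), (9, 35), (11, 19)])
v12: WRITE a=67  (a history now [(1, 51), (3, 36), (5, 11), (6, 7), (10, 22), (12, 67)])
v13: WRITE b=38  (b history now [(2, 50), (4, 41), (7, 48), (8, 61), (9, 35), (11, 19), (13, 38)])
READ b @v12: history=[(2, 50), (4, 41), (7, 48), (8, 61), (9, 35), (11, 19), (13, 38)] -> pick v11 -> 19
v14: WRITE a=18  (a history now [(1, 51), (3, 36), (5, 11), (6, 7), (10, 22), (12, 67), (14, 18)])
READ a @v5: history=[(1, 51), (3, 36), (5, 11), (6, 7), (10, 22), (12, 67), (14, 18)] -> pick v5 -> 11
READ a @v4: history=[(1, 51), (3, 36), (5, 11), (6, 7), (10, 22), (12, 67), (14, 18)] -> pick v3 -> 36
READ b @v6: history=[(2, 50), (4, 41), (7, 48), (8, 61), (9, 35), (11, 19), (13, 38)] -> pick v4 -> 41
v15: WRITE b=5  (b history now [(2, 50), (4, 41), (7, 48), (8, 61), (9, 35), (11, 19), (13, 38), (15, 5)])
v16: WRITE a=64  (a history now [(1, 51), (3, 36), (5, 11), (6, 7), (10, 22), (12, 67), (14, 18), (16, 64)])
v17: WRITE b=64  (b history now [(2, 50), (4, 41), (7, 48), (8, 61), (9, 35), (11, 19), (13, 38), (15, 5), (17, 64)])
v18: WRITE a=2  (a history now [(1, 51), (3, 36), (5, 11), (6, 7), (10, 22), (12, 67), (14, 18), (16, 64), (18, 2)])
v19: WRITE a=65  (a history now [(1, 51), (3, 36), (5, 11), (6, 7), (10, 22), (12, 67), (14, 18), (16, 64), (18, 2), (19, 65)])
v20: WRITE b=23  (b history now [(2, 50), (4, 41), (7, 48), (8, 61), (9, 35), (11, 19), (13, 38), (15, 5), (17, 64), (20, 23)])
v21: WRITE a=24  (a history now [(1, 51), (3, 36), (5, 11), (6, 7), (10, 22), (12, 67), (14, 18), (16, 64), (18, 2), (19, 65), (21, 24)])
v22: WRITE b=65  (b history now [(2, 50), (4, 41), (7, 48), (8, 61), (9, 35), (11, 19), (13, 38), (15, 5), (17, 64), (20, 23), (22, 65)])
v23: WRITE a=64  (a history now [(1, 51), (3, 36), (5, 11), (6, 7), (10, 22), (12, 67), (14, 18), (16, 64), (18, 2), (19, 65), (21, 24), (23, 64)])
v24: WRITE a=55  (a history now [(1, 51), (3, 36), (5, 11), (6, 7), (10, 22), (12, 67), (14, 18), (16, 64), (18, 2), (19, 65), (21, 24), (23, 64), (24, 55)])
v25: WRITE a=13  (a history now [(1, 51), (3, 36), (5, 11), (6, 7), (10, 22), (12, 67), (14, 18), (16, 64), (18, 2), (19, 65), (21, 24), (23, 64), (24, 55), (25, 13)])
READ a @v24: history=[(1, 51), (3, 36), (5, 11), (6, 7), (10, 22), (12, 67), (14, 18), (16, 64), (18, 2), (19, 65), (21, 24), (23, 64), (24, 55), (25, 13)] -> pick v24 -> 55
v26: WRITE b=71  (b history now [(2, 50), (4, 41), (7, 48), (8, 61), (9, 35), (11, 19), (13, 38), (15, 5), (17, 64), (20, 23), (22, 65), (26, 71)])
v27: WRITE b=43  (b history now [(2, 50), (4, 41), (7, 48), (8, 61), (9, 35), (11, 19), (13, 38), (15, 5), (17, 64), (20, 23), (22, 65), (26, 71), (27, 43)])
v28: WRITE b=38  (b history now [(2, 50), (4, 41), (7, 48), (8, 61), (9, 35), (11, 19), (13, 38), (15, 5), (17, 64), (20, 23), (22, 65), (26, 71), (27, 43), (28, 38)])
Read results in order: ['36', '19', '11', '36', '41', '55']
NONE count = 0

Answer: 0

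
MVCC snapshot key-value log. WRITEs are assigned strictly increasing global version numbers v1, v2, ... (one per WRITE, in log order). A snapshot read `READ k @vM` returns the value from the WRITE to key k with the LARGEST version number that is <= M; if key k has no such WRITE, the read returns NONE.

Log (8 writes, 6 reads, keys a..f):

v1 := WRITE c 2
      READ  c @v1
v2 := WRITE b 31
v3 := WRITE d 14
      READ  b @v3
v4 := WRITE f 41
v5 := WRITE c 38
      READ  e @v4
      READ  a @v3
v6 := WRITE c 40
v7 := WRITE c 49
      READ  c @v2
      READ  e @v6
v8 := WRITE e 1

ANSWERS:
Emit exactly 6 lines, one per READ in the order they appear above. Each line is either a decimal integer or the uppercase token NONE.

v1: WRITE c=2  (c history now [(1, 2)])
READ c @v1: history=[(1, 2)] -> pick v1 -> 2
v2: WRITE b=31  (b history now [(2, 31)])
v3: WRITE d=14  (d history now [(3, 14)])
READ b @v3: history=[(2, 31)] -> pick v2 -> 31
v4: WRITE f=41  (f history now [(4, 41)])
v5: WRITE c=38  (c history now [(1, 2), (5, 38)])
READ e @v4: history=[] -> no version <= 4 -> NONE
READ a @v3: history=[] -> no version <= 3 -> NONE
v6: WRITE c=40  (c history now [(1, 2), (5, 38), (6, 40)])
v7: WRITE c=49  (c history now [(1, 2), (5, 38), (6, 40), (7, 49)])
READ c @v2: history=[(1, 2), (5, 38), (6, 40), (7, 49)] -> pick v1 -> 2
READ e @v6: history=[] -> no version <= 6 -> NONE
v8: WRITE e=1  (e history now [(8, 1)])

Answer: 2
31
NONE
NONE
2
NONE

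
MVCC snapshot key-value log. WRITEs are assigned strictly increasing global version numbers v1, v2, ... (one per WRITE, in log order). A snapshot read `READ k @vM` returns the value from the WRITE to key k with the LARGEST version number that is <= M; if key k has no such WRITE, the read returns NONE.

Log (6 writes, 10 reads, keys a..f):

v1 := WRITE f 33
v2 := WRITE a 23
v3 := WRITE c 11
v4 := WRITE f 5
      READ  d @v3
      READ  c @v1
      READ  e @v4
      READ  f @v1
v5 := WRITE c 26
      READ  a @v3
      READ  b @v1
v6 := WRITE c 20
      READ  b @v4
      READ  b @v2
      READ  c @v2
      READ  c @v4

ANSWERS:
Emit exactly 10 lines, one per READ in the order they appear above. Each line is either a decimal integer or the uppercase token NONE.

v1: WRITE f=33  (f history now [(1, 33)])
v2: WRITE a=23  (a history now [(2, 23)])
v3: WRITE c=11  (c history now [(3, 11)])
v4: WRITE f=5  (f history now [(1, 33), (4, 5)])
READ d @v3: history=[] -> no version <= 3 -> NONE
READ c @v1: history=[(3, 11)] -> no version <= 1 -> NONE
READ e @v4: history=[] -> no version <= 4 -> NONE
READ f @v1: history=[(1, 33), (4, 5)] -> pick v1 -> 33
v5: WRITE c=26  (c history now [(3, 11), (5, 26)])
READ a @v3: history=[(2, 23)] -> pick v2 -> 23
READ b @v1: history=[] -> no version <= 1 -> NONE
v6: WRITE c=20  (c history now [(3, 11), (5, 26), (6, 20)])
READ b @v4: history=[] -> no version <= 4 -> NONE
READ b @v2: history=[] -> no version <= 2 -> NONE
READ c @v2: history=[(3, 11), (5, 26), (6, 20)] -> no version <= 2 -> NONE
READ c @v4: history=[(3, 11), (5, 26), (6, 20)] -> pick v3 -> 11

Answer: NONE
NONE
NONE
33
23
NONE
NONE
NONE
NONE
11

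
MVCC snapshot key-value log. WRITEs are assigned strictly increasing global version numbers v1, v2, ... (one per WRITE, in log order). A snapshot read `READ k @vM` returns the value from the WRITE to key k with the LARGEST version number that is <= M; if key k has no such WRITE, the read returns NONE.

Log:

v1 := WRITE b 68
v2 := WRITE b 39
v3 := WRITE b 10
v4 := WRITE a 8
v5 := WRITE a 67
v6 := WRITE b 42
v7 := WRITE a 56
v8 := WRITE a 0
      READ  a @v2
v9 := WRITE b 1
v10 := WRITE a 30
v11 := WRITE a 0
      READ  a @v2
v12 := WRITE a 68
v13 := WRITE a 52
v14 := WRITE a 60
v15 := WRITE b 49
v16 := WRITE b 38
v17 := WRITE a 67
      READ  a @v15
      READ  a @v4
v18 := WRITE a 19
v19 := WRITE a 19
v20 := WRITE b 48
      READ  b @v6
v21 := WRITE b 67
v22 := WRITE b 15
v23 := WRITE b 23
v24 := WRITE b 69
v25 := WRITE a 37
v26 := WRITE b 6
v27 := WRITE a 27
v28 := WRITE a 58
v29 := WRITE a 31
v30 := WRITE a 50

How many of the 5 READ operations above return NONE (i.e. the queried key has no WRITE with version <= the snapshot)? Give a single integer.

Answer: 2

Derivation:
v1: WRITE b=68  (b history now [(1, 68)])
v2: WRITE b=39  (b history now [(1, 68), (2, 39)])
v3: WRITE b=10  (b history now [(1, 68), (2, 39), (3, 10)])
v4: WRITE a=8  (a history now [(4, 8)])
v5: WRITE a=67  (a history now [(4, 8), (5, 67)])
v6: WRITE b=42  (b history now [(1, 68), (2, 39), (3, 10), (6, 42)])
v7: WRITE a=56  (a history now [(4, 8), (5, 67), (7, 56)])
v8: WRITE a=0  (a history now [(4, 8), (5, 67), (7, 56), (8, 0)])
READ a @v2: history=[(4, 8), (5, 67), (7, 56), (8, 0)] -> no version <= 2 -> NONE
v9: WRITE b=1  (b history now [(1, 68), (2, 39), (3, 10), (6, 42), (9, 1)])
v10: WRITE a=30  (a history now [(4, 8), (5, 67), (7, 56), (8, 0), (10, 30)])
v11: WRITE a=0  (a history now [(4, 8), (5, 67), (7, 56), (8, 0), (10, 30), (11, 0)])
READ a @v2: history=[(4, 8), (5, 67), (7, 56), (8, 0), (10, 30), (11, 0)] -> no version <= 2 -> NONE
v12: WRITE a=68  (a history now [(4, 8), (5, 67), (7, 56), (8, 0), (10, 30), (11, 0), (12, 68)])
v13: WRITE a=52  (a history now [(4, 8), (5, 67), (7, 56), (8, 0), (10, 30), (11, 0), (12, 68), (13, 52)])
v14: WRITE a=60  (a history now [(4, 8), (5, 67), (7, 56), (8, 0), (10, 30), (11, 0), (12, 68), (13, 52), (14, 60)])
v15: WRITE b=49  (b history now [(1, 68), (2, 39), (3, 10), (6, 42), (9, 1), (15, 49)])
v16: WRITE b=38  (b history now [(1, 68), (2, 39), (3, 10), (6, 42), (9, 1), (15, 49), (16, 38)])
v17: WRITE a=67  (a history now [(4, 8), (5, 67), (7, 56), (8, 0), (10, 30), (11, 0), (12, 68), (13, 52), (14, 60), (17, 67)])
READ a @v15: history=[(4, 8), (5, 67), (7, 56), (8, 0), (10, 30), (11, 0), (12, 68), (13, 52), (14, 60), (17, 67)] -> pick v14 -> 60
READ a @v4: history=[(4, 8), (5, 67), (7, 56), (8, 0), (10, 30), (11, 0), (12, 68), (13, 52), (14, 60), (17, 67)] -> pick v4 -> 8
v18: WRITE a=19  (a history now [(4, 8), (5, 67), (7, 56), (8, 0), (10, 30), (11, 0), (12, 68), (13, 52), (14, 60), (17, 67), (18, 19)])
v19: WRITE a=19  (a history now [(4, 8), (5, 67), (7, 56), (8, 0), (10, 30), (11, 0), (12, 68), (13, 52), (14, 60), (17, 67), (18, 19), (19, 19)])
v20: WRITE b=48  (b history now [(1, 68), (2, 39), (3, 10), (6, 42), (9, 1), (15, 49), (16, 38), (20, 48)])
READ b @v6: history=[(1, 68), (2, 39), (3, 10), (6, 42), (9, 1), (15, 49), (16, 38), (20, 48)] -> pick v6 -> 42
v21: WRITE b=67  (b history now [(1, 68), (2, 39), (3, 10), (6, 42), (9, 1), (15, 49), (16, 38), (20, 48), (21, 67)])
v22: WRITE b=15  (b history now [(1, 68), (2, 39), (3, 10), (6, 42), (9, 1), (15, 49), (16, 38), (20, 48), (21, 67), (22, 15)])
v23: WRITE b=23  (b history now [(1, 68), (2, 39), (3, 10), (6, 42), (9, 1), (15, 49), (16, 38), (20, 48), (21, 67), (22, 15), (23, 23)])
v24: WRITE b=69  (b history now [(1, 68), (2, 39), (3, 10), (6, 42), (9, 1), (15, 49), (16, 38), (20, 48), (21, 67), (22, 15), (23, 23), (24, 69)])
v25: WRITE a=37  (a history now [(4, 8), (5, 67), (7, 56), (8, 0), (10, 30), (11, 0), (12, 68), (13, 52), (14, 60), (17, 67), (18, 19), (19, 19), (25, 37)])
v26: WRITE b=6  (b history now [(1, 68), (2, 39), (3, 10), (6, 42), (9, 1), (15, 49), (16, 38), (20, 48), (21, 67), (22, 15), (23, 23), (24, 69), (26, 6)])
v27: WRITE a=27  (a history now [(4, 8), (5, 67), (7, 56), (8, 0), (10, 30), (11, 0), (12, 68), (13, 52), (14, 60), (17, 67), (18, 19), (19, 19), (25, 37), (27, 27)])
v28: WRITE a=58  (a history now [(4, 8), (5, 67), (7, 56), (8, 0), (10, 30), (11, 0), (12, 68), (13, 52), (14, 60), (17, 67), (18, 19), (19, 19), (25, 37), (27, 27), (28, 58)])
v29: WRITE a=31  (a history now [(4, 8), (5, 67), (7, 56), (8, 0), (10, 30), (11, 0), (12, 68), (13, 52), (14, 60), (17, 67), (18, 19), (19, 19), (25, 37), (27, 27), (28, 58), (29, 31)])
v30: WRITE a=50  (a history now [(4, 8), (5, 67), (7, 56), (8, 0), (10, 30), (11, 0), (12, 68), (13, 52), (14, 60), (17, 67), (18, 19), (19, 19), (25, 37), (27, 27), (28, 58), (29, 31), (30, 50)])
Read results in order: ['NONE', 'NONE', '60', '8', '42']
NONE count = 2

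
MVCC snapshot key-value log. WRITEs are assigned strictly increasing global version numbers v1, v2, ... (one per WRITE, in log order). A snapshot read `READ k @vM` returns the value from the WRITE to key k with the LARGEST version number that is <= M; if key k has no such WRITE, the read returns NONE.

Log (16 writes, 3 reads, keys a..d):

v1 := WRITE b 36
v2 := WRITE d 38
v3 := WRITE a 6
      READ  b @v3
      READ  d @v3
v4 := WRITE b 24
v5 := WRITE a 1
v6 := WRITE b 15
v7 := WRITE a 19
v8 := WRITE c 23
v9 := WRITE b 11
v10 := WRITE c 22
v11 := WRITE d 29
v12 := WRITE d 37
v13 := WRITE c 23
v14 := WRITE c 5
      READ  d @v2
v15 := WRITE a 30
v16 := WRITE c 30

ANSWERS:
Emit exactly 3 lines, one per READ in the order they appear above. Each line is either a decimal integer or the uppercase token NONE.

v1: WRITE b=36  (b history now [(1, 36)])
v2: WRITE d=38  (d history now [(2, 38)])
v3: WRITE a=6  (a history now [(3, 6)])
READ b @v3: history=[(1, 36)] -> pick v1 -> 36
READ d @v3: history=[(2, 38)] -> pick v2 -> 38
v4: WRITE b=24  (b history now [(1, 36), (4, 24)])
v5: WRITE a=1  (a history now [(3, 6), (5, 1)])
v6: WRITE b=15  (b history now [(1, 36), (4, 24), (6, 15)])
v7: WRITE a=19  (a history now [(3, 6), (5, 1), (7, 19)])
v8: WRITE c=23  (c history now [(8, 23)])
v9: WRITE b=11  (b history now [(1, 36), (4, 24), (6, 15), (9, 11)])
v10: WRITE c=22  (c history now [(8, 23), (10, 22)])
v11: WRITE d=29  (d history now [(2, 38), (11, 29)])
v12: WRITE d=37  (d history now [(2, 38), (11, 29), (12, 37)])
v13: WRITE c=23  (c history now [(8, 23), (10, 22), (13, 23)])
v14: WRITE c=5  (c history now [(8, 23), (10, 22), (13, 23), (14, 5)])
READ d @v2: history=[(2, 38), (11, 29), (12, 37)] -> pick v2 -> 38
v15: WRITE a=30  (a history now [(3, 6), (5, 1), (7, 19), (15, 30)])
v16: WRITE c=30  (c history now [(8, 23), (10, 22), (13, 23), (14, 5), (16, 30)])

Answer: 36
38
38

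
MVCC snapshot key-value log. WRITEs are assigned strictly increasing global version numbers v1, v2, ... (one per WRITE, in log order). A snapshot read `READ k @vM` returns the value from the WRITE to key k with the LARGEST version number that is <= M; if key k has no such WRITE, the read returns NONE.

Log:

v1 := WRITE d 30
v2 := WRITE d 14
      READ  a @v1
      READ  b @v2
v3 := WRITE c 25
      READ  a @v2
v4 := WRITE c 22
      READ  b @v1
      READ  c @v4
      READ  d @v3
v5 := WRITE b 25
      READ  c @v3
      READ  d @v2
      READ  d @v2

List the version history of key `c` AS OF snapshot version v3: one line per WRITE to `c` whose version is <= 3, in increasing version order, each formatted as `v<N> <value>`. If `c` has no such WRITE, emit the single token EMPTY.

Scan writes for key=c with version <= 3:
  v1 WRITE d 30 -> skip
  v2 WRITE d 14 -> skip
  v3 WRITE c 25 -> keep
  v4 WRITE c 22 -> drop (> snap)
  v5 WRITE b 25 -> skip
Collected: [(3, 25)]

Answer: v3 25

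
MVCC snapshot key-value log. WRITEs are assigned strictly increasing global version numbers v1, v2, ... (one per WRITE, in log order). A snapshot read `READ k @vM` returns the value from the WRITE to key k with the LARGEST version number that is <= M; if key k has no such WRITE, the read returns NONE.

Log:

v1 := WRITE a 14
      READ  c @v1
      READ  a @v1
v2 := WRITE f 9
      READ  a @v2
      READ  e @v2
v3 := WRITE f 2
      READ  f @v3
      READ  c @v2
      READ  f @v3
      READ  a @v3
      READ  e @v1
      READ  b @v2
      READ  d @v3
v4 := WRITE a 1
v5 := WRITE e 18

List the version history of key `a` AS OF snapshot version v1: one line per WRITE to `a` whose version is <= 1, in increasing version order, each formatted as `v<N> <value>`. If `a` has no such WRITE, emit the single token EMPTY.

Scan writes for key=a with version <= 1:
  v1 WRITE a 14 -> keep
  v2 WRITE f 9 -> skip
  v3 WRITE f 2 -> skip
  v4 WRITE a 1 -> drop (> snap)
  v5 WRITE e 18 -> skip
Collected: [(1, 14)]

Answer: v1 14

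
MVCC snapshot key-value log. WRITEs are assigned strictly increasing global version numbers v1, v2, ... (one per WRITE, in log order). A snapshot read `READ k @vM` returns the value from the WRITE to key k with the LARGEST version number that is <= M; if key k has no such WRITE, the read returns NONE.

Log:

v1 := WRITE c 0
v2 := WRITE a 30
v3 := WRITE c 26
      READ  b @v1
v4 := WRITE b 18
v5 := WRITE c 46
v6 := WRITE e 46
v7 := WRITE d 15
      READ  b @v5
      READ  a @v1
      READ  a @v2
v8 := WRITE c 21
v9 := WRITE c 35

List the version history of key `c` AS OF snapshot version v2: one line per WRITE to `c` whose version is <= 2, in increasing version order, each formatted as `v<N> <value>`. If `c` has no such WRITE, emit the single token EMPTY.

Answer: v1 0

Derivation:
Scan writes for key=c with version <= 2:
  v1 WRITE c 0 -> keep
  v2 WRITE a 30 -> skip
  v3 WRITE c 26 -> drop (> snap)
  v4 WRITE b 18 -> skip
  v5 WRITE c 46 -> drop (> snap)
  v6 WRITE e 46 -> skip
  v7 WRITE d 15 -> skip
  v8 WRITE c 21 -> drop (> snap)
  v9 WRITE c 35 -> drop (> snap)
Collected: [(1, 0)]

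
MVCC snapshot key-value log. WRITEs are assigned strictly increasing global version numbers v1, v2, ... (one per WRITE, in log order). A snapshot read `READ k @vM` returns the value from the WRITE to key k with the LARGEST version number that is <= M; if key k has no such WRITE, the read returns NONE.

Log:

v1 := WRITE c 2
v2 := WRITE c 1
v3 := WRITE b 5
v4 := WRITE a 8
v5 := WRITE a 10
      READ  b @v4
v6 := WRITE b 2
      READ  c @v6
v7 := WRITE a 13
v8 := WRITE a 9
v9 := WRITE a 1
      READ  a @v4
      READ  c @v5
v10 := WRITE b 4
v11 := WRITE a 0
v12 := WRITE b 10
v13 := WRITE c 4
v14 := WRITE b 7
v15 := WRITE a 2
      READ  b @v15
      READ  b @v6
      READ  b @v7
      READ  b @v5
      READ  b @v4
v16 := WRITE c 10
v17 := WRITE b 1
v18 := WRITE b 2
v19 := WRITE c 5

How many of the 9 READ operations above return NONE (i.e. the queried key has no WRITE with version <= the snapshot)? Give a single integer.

v1: WRITE c=2  (c history now [(1, 2)])
v2: WRITE c=1  (c history now [(1, 2), (2, 1)])
v3: WRITE b=5  (b history now [(3, 5)])
v4: WRITE a=8  (a history now [(4, 8)])
v5: WRITE a=10  (a history now [(4, 8), (5, 10)])
READ b @v4: history=[(3, 5)] -> pick v3 -> 5
v6: WRITE b=2  (b history now [(3, 5), (6, 2)])
READ c @v6: history=[(1, 2), (2, 1)] -> pick v2 -> 1
v7: WRITE a=13  (a history now [(4, 8), (5, 10), (7, 13)])
v8: WRITE a=9  (a history now [(4, 8), (5, 10), (7, 13), (8, 9)])
v9: WRITE a=1  (a history now [(4, 8), (5, 10), (7, 13), (8, 9), (9, 1)])
READ a @v4: history=[(4, 8), (5, 10), (7, 13), (8, 9), (9, 1)] -> pick v4 -> 8
READ c @v5: history=[(1, 2), (2, 1)] -> pick v2 -> 1
v10: WRITE b=4  (b history now [(3, 5), (6, 2), (10, 4)])
v11: WRITE a=0  (a history now [(4, 8), (5, 10), (7, 13), (8, 9), (9, 1), (11, 0)])
v12: WRITE b=10  (b history now [(3, 5), (6, 2), (10, 4), (12, 10)])
v13: WRITE c=4  (c history now [(1, 2), (2, 1), (13, 4)])
v14: WRITE b=7  (b history now [(3, 5), (6, 2), (10, 4), (12, 10), (14, 7)])
v15: WRITE a=2  (a history now [(4, 8), (5, 10), (7, 13), (8, 9), (9, 1), (11, 0), (15, 2)])
READ b @v15: history=[(3, 5), (6, 2), (10, 4), (12, 10), (14, 7)] -> pick v14 -> 7
READ b @v6: history=[(3, 5), (6, 2), (10, 4), (12, 10), (14, 7)] -> pick v6 -> 2
READ b @v7: history=[(3, 5), (6, 2), (10, 4), (12, 10), (14, 7)] -> pick v6 -> 2
READ b @v5: history=[(3, 5), (6, 2), (10, 4), (12, 10), (14, 7)] -> pick v3 -> 5
READ b @v4: history=[(3, 5), (6, 2), (10, 4), (12, 10), (14, 7)] -> pick v3 -> 5
v16: WRITE c=10  (c history now [(1, 2), (2, 1), (13, 4), (16, 10)])
v17: WRITE b=1  (b history now [(3, 5), (6, 2), (10, 4), (12, 10), (14, 7), (17, 1)])
v18: WRITE b=2  (b history now [(3, 5), (6, 2), (10, 4), (12, 10), (14, 7), (17, 1), (18, 2)])
v19: WRITE c=5  (c history now [(1, 2), (2, 1), (13, 4), (16, 10), (19, 5)])
Read results in order: ['5', '1', '8', '1', '7', '2', '2', '5', '5']
NONE count = 0

Answer: 0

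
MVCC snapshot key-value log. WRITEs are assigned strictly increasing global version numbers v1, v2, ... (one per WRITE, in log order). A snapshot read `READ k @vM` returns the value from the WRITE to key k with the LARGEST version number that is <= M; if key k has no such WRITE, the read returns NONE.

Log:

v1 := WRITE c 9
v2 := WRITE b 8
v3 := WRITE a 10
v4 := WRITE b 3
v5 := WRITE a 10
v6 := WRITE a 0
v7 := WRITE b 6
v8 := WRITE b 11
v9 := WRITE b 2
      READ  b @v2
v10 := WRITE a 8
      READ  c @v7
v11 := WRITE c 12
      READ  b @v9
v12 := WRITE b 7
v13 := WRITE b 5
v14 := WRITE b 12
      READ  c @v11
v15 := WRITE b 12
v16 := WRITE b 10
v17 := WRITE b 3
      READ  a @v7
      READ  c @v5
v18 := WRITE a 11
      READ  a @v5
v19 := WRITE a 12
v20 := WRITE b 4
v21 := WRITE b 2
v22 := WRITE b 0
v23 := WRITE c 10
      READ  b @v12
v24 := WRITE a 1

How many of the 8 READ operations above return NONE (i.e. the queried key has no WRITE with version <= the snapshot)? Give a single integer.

Answer: 0

Derivation:
v1: WRITE c=9  (c history now [(1, 9)])
v2: WRITE b=8  (b history now [(2, 8)])
v3: WRITE a=10  (a history now [(3, 10)])
v4: WRITE b=3  (b history now [(2, 8), (4, 3)])
v5: WRITE a=10  (a history now [(3, 10), (5, 10)])
v6: WRITE a=0  (a history now [(3, 10), (5, 10), (6, 0)])
v7: WRITE b=6  (b history now [(2, 8), (4, 3), (7, 6)])
v8: WRITE b=11  (b history now [(2, 8), (4, 3), (7, 6), (8, 11)])
v9: WRITE b=2  (b history now [(2, 8), (4, 3), (7, 6), (8, 11), (9, 2)])
READ b @v2: history=[(2, 8), (4, 3), (7, 6), (8, 11), (9, 2)] -> pick v2 -> 8
v10: WRITE a=8  (a history now [(3, 10), (5, 10), (6, 0), (10, 8)])
READ c @v7: history=[(1, 9)] -> pick v1 -> 9
v11: WRITE c=12  (c history now [(1, 9), (11, 12)])
READ b @v9: history=[(2, 8), (4, 3), (7, 6), (8, 11), (9, 2)] -> pick v9 -> 2
v12: WRITE b=7  (b history now [(2, 8), (4, 3), (7, 6), (8, 11), (9, 2), (12, 7)])
v13: WRITE b=5  (b history now [(2, 8), (4, 3), (7, 6), (8, 11), (9, 2), (12, 7), (13, 5)])
v14: WRITE b=12  (b history now [(2, 8), (4, 3), (7, 6), (8, 11), (9, 2), (12, 7), (13, 5), (14, 12)])
READ c @v11: history=[(1, 9), (11, 12)] -> pick v11 -> 12
v15: WRITE b=12  (b history now [(2, 8), (4, 3), (7, 6), (8, 11), (9, 2), (12, 7), (13, 5), (14, 12), (15, 12)])
v16: WRITE b=10  (b history now [(2, 8), (4, 3), (7, 6), (8, 11), (9, 2), (12, 7), (13, 5), (14, 12), (15, 12), (16, 10)])
v17: WRITE b=3  (b history now [(2, 8), (4, 3), (7, 6), (8, 11), (9, 2), (12, 7), (13, 5), (14, 12), (15, 12), (16, 10), (17, 3)])
READ a @v7: history=[(3, 10), (5, 10), (6, 0), (10, 8)] -> pick v6 -> 0
READ c @v5: history=[(1, 9), (11, 12)] -> pick v1 -> 9
v18: WRITE a=11  (a history now [(3, 10), (5, 10), (6, 0), (10, 8), (18, 11)])
READ a @v5: history=[(3, 10), (5, 10), (6, 0), (10, 8), (18, 11)] -> pick v5 -> 10
v19: WRITE a=12  (a history now [(3, 10), (5, 10), (6, 0), (10, 8), (18, 11), (19, 12)])
v20: WRITE b=4  (b history now [(2, 8), (4, 3), (7, 6), (8, 11), (9, 2), (12, 7), (13, 5), (14, 12), (15, 12), (16, 10), (17, 3), (20, 4)])
v21: WRITE b=2  (b history now [(2, 8), (4, 3), (7, 6), (8, 11), (9, 2), (12, 7), (13, 5), (14, 12), (15, 12), (16, 10), (17, 3), (20, 4), (21, 2)])
v22: WRITE b=0  (b history now [(2, 8), (4, 3), (7, 6), (8, 11), (9, 2), (12, 7), (13, 5), (14, 12), (15, 12), (16, 10), (17, 3), (20, 4), (21, 2), (22, 0)])
v23: WRITE c=10  (c history now [(1, 9), (11, 12), (23, 10)])
READ b @v12: history=[(2, 8), (4, 3), (7, 6), (8, 11), (9, 2), (12, 7), (13, 5), (14, 12), (15, 12), (16, 10), (17, 3), (20, 4), (21, 2), (22, 0)] -> pick v12 -> 7
v24: WRITE a=1  (a history now [(3, 10), (5, 10), (6, 0), (10, 8), (18, 11), (19, 12), (24, 1)])
Read results in order: ['8', '9', '2', '12', '0', '9', '10', '7']
NONE count = 0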